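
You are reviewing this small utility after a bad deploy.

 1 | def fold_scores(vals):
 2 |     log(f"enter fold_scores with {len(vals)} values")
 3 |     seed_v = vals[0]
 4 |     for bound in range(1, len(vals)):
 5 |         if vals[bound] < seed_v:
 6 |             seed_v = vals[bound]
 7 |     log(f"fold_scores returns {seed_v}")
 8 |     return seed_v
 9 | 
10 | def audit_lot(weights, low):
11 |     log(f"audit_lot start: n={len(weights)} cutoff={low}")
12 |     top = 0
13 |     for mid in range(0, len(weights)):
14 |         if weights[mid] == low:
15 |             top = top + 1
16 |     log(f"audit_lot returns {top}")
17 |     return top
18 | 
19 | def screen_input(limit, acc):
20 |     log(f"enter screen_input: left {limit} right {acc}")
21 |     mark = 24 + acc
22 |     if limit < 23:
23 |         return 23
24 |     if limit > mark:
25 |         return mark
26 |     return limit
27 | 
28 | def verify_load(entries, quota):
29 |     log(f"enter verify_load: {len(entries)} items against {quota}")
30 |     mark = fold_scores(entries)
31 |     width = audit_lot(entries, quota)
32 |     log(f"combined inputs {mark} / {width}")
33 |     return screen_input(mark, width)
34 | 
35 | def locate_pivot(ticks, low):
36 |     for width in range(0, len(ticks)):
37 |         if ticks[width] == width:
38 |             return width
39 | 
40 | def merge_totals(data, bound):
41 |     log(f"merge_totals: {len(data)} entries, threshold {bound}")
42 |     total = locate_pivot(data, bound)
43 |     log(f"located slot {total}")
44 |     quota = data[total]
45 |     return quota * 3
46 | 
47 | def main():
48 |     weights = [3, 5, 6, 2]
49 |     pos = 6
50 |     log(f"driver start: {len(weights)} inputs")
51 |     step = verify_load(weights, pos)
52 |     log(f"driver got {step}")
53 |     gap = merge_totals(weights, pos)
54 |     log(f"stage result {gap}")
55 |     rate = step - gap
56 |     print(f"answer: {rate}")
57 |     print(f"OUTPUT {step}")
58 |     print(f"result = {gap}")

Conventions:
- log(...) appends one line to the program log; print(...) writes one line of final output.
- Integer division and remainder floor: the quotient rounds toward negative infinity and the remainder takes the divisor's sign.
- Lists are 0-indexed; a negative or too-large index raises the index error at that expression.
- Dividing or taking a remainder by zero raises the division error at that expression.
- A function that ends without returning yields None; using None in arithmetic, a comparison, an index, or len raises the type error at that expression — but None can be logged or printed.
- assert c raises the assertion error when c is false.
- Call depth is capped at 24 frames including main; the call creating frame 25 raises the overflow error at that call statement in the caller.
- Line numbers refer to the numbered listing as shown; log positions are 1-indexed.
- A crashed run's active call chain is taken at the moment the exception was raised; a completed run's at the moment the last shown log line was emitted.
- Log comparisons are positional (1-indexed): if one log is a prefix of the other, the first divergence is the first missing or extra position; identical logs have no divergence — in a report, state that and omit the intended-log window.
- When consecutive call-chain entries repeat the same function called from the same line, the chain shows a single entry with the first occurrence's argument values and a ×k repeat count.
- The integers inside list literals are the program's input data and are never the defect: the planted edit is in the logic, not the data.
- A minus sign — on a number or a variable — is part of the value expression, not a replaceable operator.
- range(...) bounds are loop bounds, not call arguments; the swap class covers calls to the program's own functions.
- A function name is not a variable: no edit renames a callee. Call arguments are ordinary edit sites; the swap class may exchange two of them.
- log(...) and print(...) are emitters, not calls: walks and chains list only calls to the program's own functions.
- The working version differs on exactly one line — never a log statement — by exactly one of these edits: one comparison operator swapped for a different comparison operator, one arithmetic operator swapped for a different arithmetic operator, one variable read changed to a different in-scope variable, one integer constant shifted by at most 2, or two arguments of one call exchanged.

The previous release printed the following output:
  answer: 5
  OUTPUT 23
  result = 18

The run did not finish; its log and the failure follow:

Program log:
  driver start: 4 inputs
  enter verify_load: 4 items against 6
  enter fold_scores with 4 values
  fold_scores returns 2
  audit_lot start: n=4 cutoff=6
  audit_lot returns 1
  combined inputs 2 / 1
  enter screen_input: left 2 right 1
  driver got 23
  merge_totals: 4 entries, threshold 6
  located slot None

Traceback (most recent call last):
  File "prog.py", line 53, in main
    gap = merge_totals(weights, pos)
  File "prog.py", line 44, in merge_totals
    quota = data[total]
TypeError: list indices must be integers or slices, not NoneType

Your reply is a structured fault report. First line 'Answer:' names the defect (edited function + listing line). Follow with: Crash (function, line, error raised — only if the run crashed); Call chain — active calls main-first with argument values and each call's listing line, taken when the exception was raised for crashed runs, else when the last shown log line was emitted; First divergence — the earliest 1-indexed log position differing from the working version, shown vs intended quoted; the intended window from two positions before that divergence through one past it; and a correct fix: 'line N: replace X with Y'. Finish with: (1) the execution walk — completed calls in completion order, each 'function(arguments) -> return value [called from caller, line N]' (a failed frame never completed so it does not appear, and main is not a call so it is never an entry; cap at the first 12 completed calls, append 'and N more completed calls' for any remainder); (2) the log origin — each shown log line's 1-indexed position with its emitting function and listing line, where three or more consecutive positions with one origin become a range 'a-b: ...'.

Answer: the defect is in locate_pivot at line 37.
The tell: At log position 11 the runs split — shown 'located slot None', but the working version logs 'located slot 2'.
Crash: merge_totals, line 44, TypeError.
Call chain: main -> merge_totals([3, 5, 6, 2], 6) (called at line 53).
First divergence: position 11 — shown 'located slot None', intended 'located slot 2'.
Intended log window:
  9: driver got 23
  10: merge_totals: 4 entries, threshold 6
  11: located slot 2
  12: stage result 18
Execution walk:
  fold_scores([3, 5, 6, 2]) -> 2  [called from verify_load, line 30]
  audit_lot([3, 5, 6, 2], 6) -> 1  [called from verify_load, line 31]
  screen_input(2, 1) -> 23  [called from verify_load, line 33]
  verify_load([3, 5, 6, 2], 6) -> 23  [called from main, line 51]
  locate_pivot([3, 5, 6, 2], 6) -> None  [called from merge_totals, line 42]
Log line origins:
  1: emitted by main (line 50)
  2: emitted by verify_load (line 29)
  3: emitted by fold_scores (line 2)
  4: emitted by fold_scores (line 7)
  5: emitted by audit_lot (line 11)
  6: emitted by audit_lot (line 16)
  7: emitted by verify_load (line 32)
  8: emitted by screen_input (line 20)
  9: emitted by main (line 52)
  10: emitted by merge_totals (line 41)
  11: emitted by merge_totals (line 43)
A correct fix: line 37: replace `ticks[width] == width` with `ticks[width] == low`.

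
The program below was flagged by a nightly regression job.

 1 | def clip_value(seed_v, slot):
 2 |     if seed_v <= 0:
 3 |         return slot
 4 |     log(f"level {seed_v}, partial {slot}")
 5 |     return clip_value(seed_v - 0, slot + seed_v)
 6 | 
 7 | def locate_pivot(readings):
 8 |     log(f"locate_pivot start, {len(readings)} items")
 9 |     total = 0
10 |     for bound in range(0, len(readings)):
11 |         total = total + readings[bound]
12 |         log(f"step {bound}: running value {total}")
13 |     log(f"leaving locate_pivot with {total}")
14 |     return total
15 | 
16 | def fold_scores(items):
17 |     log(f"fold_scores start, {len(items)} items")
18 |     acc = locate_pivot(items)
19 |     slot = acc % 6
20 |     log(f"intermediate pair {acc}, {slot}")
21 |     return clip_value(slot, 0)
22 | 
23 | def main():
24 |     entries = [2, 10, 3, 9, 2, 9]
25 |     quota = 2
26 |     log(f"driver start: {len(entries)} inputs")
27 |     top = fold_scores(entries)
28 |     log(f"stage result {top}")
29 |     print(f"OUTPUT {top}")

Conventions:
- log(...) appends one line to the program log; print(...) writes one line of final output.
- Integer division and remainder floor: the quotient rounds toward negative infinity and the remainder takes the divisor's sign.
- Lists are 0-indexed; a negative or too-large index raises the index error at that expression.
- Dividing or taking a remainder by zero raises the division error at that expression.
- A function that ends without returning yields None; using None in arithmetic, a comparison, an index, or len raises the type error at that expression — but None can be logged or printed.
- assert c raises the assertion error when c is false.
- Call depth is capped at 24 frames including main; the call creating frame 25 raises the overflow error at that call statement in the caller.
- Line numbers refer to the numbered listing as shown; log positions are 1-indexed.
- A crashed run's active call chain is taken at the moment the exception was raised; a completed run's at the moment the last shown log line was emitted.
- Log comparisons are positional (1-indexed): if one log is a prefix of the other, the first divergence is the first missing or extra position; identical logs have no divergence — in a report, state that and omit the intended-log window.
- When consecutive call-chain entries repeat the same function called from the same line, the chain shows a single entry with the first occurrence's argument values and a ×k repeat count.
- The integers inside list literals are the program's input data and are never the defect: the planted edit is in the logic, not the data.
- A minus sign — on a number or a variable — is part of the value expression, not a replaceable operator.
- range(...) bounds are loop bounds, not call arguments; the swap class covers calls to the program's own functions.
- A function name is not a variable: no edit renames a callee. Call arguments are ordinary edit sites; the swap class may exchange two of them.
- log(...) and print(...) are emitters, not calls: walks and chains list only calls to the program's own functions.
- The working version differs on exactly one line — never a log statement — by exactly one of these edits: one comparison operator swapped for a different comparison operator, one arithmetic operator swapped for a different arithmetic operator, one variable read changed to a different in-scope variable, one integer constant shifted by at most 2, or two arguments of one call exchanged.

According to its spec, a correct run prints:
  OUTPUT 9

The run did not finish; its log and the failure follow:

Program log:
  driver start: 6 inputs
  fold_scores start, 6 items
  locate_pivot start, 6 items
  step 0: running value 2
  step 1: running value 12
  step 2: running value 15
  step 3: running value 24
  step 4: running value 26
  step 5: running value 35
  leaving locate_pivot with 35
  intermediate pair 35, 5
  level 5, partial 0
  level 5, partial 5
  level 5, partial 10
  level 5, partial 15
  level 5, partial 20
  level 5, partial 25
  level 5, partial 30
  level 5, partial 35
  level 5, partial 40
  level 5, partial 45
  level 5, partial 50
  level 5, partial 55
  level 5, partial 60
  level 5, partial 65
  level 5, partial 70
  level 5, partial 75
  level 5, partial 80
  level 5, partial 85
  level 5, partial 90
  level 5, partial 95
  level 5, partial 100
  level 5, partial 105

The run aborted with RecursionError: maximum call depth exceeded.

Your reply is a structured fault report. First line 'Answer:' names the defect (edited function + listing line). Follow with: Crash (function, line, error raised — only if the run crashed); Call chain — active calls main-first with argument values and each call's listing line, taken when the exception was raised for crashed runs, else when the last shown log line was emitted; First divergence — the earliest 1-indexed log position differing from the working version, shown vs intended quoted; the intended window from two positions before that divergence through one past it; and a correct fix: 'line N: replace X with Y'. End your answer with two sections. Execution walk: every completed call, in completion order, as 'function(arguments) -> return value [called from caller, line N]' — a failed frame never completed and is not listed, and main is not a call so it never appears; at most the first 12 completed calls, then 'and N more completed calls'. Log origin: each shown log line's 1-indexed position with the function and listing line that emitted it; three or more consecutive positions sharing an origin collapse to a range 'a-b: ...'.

Answer: the defect is in clip_value at line 5.
The tell: Position 13 is the first bad log line: 'level 5, partial 5' should read 'level 3, partial 5'.
Crash: clip_value, line 5, RecursionError.
Call chain: main -> fold_scores([2, 10, 3, 9, 2, 9]) (called at line 27) -> clip_value(5, 0) (called at line 21) -> clip_value(5, 5) (called at line 5) ×21.
First divergence: position 13; shown 'level 5, partial 5' vs intended 'level 3, partial 5'.
Intended log window:
  11: intermediate pair 35, 5
  12: level 5, partial 0
  13: level 3, partial 5
  14: level 1, partial 8
Execution walk:
  locate_pivot([2, 10, 3, 9, 2, 9]) -> 35  [called from fold_scores, line 18]
Origin of each log line:
  1: emitted by main (line 26)
  2: emitted by fold_scores (line 17)
  3: emitted by locate_pivot (line 8)
  4-9: emitted by locate_pivot (line 12)
  10: emitted by locate_pivot (line 13)
  11: emitted by fold_scores (line 20)
  12-33: emitted by clip_value (line 4)
A correct fix: line 5: replace `0` with `2`.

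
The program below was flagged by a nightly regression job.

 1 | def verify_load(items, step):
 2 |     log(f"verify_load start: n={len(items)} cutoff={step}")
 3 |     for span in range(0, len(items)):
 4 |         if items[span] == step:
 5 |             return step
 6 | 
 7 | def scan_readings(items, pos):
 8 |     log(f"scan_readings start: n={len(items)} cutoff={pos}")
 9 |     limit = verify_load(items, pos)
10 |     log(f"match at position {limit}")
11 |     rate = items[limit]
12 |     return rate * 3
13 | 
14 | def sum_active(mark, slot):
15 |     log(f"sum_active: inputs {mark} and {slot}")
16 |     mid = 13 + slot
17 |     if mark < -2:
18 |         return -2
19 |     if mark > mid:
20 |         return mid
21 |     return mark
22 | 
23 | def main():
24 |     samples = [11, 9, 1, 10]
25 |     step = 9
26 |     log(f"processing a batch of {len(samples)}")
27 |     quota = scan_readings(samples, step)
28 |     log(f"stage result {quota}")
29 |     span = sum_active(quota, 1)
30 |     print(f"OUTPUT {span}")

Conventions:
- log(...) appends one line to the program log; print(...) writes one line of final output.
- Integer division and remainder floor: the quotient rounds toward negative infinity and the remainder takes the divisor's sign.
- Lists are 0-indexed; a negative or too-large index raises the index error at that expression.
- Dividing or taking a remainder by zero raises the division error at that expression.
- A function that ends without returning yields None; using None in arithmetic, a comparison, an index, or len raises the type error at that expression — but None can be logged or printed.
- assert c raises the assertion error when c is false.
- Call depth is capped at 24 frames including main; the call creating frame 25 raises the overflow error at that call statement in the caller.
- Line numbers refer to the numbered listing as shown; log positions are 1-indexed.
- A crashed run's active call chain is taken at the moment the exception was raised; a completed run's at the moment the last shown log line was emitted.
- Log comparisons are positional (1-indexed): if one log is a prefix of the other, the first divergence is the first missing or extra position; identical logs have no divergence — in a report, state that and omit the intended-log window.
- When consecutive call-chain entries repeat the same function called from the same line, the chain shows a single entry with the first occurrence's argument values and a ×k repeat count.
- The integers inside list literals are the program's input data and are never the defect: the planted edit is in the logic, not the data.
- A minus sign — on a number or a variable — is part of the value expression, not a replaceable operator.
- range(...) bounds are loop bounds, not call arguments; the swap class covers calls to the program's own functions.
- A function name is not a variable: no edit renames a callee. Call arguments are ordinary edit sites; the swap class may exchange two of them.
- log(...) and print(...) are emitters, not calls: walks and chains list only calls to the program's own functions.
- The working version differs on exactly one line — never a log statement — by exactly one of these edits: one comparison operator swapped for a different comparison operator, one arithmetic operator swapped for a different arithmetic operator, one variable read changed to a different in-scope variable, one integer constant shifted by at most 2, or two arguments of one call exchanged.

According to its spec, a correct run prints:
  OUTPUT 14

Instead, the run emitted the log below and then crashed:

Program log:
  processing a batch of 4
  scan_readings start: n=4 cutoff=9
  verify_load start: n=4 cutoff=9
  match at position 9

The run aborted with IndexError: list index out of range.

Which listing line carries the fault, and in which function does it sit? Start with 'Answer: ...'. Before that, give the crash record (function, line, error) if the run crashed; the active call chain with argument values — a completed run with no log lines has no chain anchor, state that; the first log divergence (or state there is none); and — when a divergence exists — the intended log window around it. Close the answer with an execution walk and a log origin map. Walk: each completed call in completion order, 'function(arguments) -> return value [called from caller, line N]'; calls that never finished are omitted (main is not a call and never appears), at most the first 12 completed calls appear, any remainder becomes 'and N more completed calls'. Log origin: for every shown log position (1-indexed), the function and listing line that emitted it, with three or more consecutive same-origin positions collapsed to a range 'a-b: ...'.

Answer: the defect is in verify_load at line 5.
The tell: Log line 4 is where behavior first shows: 'match at position 9' appears instead of 'match at position 1'.
Crash: scan_readings, line 11, IndexError.
Call chain: main -> scan_readings([11, 9, 1, 10], 9) (called at line 27).
First divergence: position 4 — shown 'match at position 9', intended 'match at position 1'.
Intended log window:
  2: scan_readings start: n=4 cutoff=9
  3: verify_load start: n=4 cutoff=9
  4: match at position 1
  5: stage result 27
Execution walk:
  verify_load([11, 9, 1, 10], 9) -> 9  [called from scan_readings, line 9]
Log line origins:
  1 — main, line 26
  2 — scan_readings, line 8
  3 — verify_load, line 2
  4 — scan_readings, line 10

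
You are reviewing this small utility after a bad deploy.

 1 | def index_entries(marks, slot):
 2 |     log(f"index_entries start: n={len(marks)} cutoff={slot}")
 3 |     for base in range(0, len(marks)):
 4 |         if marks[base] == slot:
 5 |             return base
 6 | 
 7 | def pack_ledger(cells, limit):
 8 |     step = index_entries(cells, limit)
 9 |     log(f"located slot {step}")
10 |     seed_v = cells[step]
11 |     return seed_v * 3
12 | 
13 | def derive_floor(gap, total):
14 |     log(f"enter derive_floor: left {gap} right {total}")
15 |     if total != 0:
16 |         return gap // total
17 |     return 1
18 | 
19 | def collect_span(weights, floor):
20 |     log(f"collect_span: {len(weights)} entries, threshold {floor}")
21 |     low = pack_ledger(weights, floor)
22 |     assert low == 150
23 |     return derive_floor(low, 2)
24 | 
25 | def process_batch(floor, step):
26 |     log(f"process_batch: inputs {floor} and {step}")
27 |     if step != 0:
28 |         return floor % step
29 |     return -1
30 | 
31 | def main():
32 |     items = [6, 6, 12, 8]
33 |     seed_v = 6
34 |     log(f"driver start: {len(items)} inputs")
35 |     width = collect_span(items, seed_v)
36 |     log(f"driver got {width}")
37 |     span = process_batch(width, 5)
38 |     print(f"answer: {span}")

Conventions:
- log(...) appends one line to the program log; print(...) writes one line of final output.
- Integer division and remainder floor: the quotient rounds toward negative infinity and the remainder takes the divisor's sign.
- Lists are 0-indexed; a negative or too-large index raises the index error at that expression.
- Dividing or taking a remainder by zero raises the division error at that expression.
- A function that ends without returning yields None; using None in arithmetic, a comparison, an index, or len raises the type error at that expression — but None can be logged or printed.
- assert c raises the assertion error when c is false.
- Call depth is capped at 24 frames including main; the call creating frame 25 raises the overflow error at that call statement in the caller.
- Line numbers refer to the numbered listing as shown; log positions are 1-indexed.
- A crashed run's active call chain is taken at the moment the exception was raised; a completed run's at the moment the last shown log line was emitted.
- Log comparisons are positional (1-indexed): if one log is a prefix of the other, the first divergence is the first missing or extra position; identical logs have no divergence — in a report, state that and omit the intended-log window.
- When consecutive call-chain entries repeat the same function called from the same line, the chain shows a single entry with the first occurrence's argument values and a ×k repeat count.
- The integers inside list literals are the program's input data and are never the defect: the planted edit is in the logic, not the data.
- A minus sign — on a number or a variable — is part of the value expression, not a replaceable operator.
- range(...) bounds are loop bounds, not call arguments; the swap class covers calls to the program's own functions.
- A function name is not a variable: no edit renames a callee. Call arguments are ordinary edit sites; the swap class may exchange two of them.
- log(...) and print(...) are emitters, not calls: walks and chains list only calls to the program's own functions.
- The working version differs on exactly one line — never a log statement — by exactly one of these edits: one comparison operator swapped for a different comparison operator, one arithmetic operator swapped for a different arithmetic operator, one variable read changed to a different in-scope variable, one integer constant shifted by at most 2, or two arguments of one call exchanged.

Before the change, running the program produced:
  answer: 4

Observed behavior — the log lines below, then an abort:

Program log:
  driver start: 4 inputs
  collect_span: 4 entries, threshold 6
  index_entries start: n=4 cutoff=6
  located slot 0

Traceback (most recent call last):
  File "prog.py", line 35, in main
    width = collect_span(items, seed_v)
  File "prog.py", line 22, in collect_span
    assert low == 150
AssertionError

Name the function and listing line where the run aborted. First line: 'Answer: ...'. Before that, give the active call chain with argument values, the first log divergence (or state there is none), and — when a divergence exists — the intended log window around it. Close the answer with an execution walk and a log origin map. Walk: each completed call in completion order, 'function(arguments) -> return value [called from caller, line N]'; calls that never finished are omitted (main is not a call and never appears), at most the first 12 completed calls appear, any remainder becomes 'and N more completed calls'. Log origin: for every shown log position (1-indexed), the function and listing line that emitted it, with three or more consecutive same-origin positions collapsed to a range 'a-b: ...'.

Answer: the error was raised in collect_span, line 22.
The tell: The shown log is a 4-line prefix of the intended one, whose next entry is 'enter derive_floor: left 18 right 2'.
Call chain: main -> collect_span([6, 6, 12, 8], 6) (called at line 35).
First divergence: position 5 (shown log ended at 4 lines; the working version continues: 'enter derive_floor: left 18 right 2').
Intended log window:
  3: index_entries start: n=4 cutoff=6
  4: located slot 0
  5: enter derive_floor: left 18 right 2
  6: driver got 9
Execution walk:
  index_entries([6, 6, 12, 8], 6) -> 0  [called from pack_ledger, line 8]
  pack_ledger([6, 6, 12, 8], 6) -> 18  [called from collect_span, line 21]
Log line origins:
  1 — main, line 34
  2 — collect_span, line 20
  3 — index_entries, line 2
  4 — pack_ledger, line 9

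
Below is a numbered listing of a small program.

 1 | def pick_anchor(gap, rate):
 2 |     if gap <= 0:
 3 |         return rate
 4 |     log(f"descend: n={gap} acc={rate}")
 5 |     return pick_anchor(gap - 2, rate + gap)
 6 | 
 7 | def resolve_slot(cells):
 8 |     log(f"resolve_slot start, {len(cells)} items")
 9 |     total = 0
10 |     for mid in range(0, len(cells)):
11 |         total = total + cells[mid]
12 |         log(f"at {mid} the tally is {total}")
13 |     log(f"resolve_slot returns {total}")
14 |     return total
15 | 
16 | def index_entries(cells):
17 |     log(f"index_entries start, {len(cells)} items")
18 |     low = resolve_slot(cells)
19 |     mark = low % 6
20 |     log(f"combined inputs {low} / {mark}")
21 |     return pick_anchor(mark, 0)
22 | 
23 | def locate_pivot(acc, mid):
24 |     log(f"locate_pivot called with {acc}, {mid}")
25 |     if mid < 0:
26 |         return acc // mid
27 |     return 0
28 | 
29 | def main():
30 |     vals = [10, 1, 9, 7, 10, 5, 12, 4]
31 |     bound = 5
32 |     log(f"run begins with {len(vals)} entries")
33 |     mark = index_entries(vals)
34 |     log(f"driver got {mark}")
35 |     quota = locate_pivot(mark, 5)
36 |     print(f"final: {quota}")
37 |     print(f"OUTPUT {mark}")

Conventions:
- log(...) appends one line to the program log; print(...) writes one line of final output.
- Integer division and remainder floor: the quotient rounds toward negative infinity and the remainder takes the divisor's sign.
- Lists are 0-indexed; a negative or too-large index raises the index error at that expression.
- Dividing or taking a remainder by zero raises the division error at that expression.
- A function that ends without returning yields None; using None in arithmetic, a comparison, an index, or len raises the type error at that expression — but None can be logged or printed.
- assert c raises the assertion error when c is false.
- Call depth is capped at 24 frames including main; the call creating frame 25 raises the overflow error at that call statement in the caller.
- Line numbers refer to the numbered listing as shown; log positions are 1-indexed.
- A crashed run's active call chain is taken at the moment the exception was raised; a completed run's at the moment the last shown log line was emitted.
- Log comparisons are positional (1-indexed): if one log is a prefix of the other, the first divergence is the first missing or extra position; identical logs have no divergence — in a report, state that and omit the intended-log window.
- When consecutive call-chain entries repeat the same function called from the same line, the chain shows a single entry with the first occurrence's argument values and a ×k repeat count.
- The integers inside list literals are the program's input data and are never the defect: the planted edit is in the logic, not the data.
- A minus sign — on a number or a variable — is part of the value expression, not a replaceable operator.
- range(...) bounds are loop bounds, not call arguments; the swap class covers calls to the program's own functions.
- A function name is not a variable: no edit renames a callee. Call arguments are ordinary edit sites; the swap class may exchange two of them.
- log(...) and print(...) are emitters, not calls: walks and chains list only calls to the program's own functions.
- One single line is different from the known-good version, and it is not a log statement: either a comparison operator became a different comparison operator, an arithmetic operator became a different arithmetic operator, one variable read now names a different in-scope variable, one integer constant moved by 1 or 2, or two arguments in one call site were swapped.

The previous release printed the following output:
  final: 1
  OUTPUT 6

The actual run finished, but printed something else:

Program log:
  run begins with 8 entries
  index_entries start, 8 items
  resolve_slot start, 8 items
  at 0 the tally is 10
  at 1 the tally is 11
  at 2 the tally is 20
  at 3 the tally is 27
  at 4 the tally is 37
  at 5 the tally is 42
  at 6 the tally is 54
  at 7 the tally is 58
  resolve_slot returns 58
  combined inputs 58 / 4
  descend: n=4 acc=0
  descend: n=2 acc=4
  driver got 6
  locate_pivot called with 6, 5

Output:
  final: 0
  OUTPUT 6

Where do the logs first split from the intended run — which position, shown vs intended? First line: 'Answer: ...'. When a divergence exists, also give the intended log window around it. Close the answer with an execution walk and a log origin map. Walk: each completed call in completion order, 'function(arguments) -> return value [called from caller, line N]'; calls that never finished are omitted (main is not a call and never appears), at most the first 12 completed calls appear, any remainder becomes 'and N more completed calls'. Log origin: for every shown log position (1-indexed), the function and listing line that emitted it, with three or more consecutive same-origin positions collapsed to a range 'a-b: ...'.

Answer: there is none — every log position agrees.
Execution walk:
  resolve_slot([10, 1, 9, 7, 10, 5, 12, 4]) -> 58  [called from index_entries, line 18]
  pick_anchor(0, 6) -> 6  [called from pick_anchor, line 5]
  pick_anchor(2, 4) -> 6  [called from pick_anchor, line 5]
  pick_anchor(4, 0) -> 6  [called from index_entries, line 21]
  index_entries([10, 1, 9, 7, 10, 5, 12, 4]) -> 6  [called from main, line 33]
  locate_pivot(6, 5) -> 0  [called from main, line 35]
Log origins:
  1 — main, line 32
  2 — index_entries, line 17
  3 — resolve_slot, line 8
  4-11 — resolve_slot, line 12
  12 — resolve_slot, line 13
  13 — index_entries, line 20
  14 — pick_anchor, line 4
  15 — pick_anchor, line 4
  16 — main, line 34
  17 — locate_pivot, line 24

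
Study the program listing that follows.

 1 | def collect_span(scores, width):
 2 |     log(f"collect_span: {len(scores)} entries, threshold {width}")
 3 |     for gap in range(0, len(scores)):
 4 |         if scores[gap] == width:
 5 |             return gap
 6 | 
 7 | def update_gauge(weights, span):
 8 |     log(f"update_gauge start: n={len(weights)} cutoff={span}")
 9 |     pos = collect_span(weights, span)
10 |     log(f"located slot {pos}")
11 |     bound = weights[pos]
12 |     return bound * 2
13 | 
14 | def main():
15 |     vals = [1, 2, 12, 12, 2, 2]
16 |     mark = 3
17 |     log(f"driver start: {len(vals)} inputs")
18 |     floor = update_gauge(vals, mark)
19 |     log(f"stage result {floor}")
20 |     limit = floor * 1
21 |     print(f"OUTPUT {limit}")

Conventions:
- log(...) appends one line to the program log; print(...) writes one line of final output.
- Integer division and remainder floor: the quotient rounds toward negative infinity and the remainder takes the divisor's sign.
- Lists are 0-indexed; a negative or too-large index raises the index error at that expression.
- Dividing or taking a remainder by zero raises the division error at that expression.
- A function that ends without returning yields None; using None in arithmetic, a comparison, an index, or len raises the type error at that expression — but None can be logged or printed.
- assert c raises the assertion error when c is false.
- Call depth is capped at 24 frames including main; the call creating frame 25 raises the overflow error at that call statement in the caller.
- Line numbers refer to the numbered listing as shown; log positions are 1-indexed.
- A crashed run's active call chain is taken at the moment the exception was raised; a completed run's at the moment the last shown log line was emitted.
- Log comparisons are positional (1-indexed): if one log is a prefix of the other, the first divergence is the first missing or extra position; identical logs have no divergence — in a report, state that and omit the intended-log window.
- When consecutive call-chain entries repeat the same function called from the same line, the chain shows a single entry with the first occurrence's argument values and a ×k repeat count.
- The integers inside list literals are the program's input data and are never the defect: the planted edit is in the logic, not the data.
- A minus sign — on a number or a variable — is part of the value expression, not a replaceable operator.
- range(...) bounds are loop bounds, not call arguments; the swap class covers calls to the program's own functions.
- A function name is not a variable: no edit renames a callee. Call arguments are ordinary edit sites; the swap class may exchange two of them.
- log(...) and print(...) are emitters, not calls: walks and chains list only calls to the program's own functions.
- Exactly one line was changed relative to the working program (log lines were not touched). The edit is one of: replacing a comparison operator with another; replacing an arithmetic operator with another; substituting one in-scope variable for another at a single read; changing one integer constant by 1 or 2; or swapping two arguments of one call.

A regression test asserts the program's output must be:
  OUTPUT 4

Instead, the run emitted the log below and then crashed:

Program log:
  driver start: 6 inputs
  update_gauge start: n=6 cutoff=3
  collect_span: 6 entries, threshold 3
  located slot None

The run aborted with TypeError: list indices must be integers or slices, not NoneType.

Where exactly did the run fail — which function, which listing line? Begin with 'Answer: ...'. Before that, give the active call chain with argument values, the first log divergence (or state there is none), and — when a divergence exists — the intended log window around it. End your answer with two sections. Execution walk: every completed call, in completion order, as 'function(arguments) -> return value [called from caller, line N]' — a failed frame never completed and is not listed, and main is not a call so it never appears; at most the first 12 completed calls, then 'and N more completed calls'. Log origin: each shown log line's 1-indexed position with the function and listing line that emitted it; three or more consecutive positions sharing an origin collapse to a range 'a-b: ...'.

Answer: the error was raised in update_gauge, line 11.
The tell: The log first diverges at position 2: the faulty run prints 'update_gauge start: n=6 cutoff=3' where the working version prints 'update_gauge start: n=6 cutoff=2'.
Call chain: main -> update_gauge([1, 2, 12, 12, 2, 2], 3) (called at line 18).
First divergence: position 2 — shown 'update_gauge start: n=6 cutoff=3', intended 'update_gauge start: n=6 cutoff=2'.
Intended log window:
  1: driver start: 6 inputs
  2: update_gauge start: n=6 cutoff=2
  3: collect_span: 6 entries, threshold 2
Execution walk:
  collect_span([1, 2, 12, 12, 2, 2], 3) -> None  [called from update_gauge, line 9]
Origin of each log line:
  1 — main, line 17
  2 — update_gauge, line 8
  3 — collect_span, line 2
  4 — update_gauge, line 10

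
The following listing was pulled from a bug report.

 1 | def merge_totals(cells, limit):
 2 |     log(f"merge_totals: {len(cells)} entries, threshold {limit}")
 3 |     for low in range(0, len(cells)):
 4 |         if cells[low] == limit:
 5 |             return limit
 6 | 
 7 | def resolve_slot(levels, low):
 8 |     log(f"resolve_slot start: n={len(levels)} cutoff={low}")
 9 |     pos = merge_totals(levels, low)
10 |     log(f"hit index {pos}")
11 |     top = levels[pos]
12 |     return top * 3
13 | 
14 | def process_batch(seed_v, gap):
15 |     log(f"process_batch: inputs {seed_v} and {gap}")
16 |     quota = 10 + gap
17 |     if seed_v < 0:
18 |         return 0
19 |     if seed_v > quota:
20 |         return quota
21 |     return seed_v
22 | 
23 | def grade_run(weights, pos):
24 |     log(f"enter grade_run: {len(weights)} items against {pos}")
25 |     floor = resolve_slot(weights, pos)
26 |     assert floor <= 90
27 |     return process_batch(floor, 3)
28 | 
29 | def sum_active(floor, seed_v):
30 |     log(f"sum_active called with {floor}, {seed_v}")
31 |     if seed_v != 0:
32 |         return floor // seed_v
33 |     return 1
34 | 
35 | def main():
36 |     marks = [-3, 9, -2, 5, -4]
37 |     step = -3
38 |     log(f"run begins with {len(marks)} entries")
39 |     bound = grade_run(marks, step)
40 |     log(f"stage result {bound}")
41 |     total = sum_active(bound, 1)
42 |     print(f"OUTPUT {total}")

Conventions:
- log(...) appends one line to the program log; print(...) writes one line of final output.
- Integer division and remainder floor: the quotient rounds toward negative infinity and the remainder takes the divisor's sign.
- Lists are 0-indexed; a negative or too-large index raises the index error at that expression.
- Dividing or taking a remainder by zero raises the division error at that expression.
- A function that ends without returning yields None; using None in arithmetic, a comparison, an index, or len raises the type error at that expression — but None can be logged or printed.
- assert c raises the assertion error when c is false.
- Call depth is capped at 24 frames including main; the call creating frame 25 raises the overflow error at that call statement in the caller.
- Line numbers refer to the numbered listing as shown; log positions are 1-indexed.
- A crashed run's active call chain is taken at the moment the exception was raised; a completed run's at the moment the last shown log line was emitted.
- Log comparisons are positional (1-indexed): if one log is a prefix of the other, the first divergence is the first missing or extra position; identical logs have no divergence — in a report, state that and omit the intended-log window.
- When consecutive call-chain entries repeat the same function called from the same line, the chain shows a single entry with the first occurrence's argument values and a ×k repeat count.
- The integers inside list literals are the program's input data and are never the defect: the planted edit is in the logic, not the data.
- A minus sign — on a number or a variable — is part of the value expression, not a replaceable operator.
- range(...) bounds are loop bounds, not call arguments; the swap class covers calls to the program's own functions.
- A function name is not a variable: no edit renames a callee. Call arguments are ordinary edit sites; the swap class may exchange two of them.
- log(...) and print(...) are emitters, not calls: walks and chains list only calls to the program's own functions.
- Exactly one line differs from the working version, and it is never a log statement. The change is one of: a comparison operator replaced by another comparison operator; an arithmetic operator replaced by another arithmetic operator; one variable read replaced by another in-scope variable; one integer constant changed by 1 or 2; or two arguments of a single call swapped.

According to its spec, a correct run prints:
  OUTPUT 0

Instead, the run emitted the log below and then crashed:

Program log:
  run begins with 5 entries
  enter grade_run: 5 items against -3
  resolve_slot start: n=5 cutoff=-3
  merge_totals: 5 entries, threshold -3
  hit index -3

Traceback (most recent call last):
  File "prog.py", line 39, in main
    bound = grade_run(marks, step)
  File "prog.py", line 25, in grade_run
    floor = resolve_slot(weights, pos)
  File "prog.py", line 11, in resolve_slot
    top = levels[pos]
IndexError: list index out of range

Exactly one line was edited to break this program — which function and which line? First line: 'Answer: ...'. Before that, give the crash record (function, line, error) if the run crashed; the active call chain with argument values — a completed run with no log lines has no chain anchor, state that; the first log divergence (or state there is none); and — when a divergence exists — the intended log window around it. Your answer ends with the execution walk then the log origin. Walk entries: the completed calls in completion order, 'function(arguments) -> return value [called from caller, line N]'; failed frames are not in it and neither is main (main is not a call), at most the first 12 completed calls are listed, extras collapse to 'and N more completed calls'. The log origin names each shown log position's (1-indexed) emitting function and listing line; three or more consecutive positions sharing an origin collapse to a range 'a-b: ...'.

Answer: the defect is in merge_totals at line 5.
Key fact: Everything matches until log position 5, which reads 'hit index -3' in place of 'hit index 0'.
Crash: resolve_slot, line 11, IndexError.
Call chain: main -> grade_run([-3, 9, -2, 5, -4], -3) (called at line 39) -> resolve_slot([-3, 9, -2, 5, -4], -3) (called at line 25).
First divergence: position 5; shown 'hit index -3' vs intended 'hit index 0'.
Intended log window:
  3: resolve_slot start: n=5 cutoff=-3
  4: merge_totals: 5 entries, threshold -3
  5: hit index 0
  6: process_batch: inputs -9 and 3
Execution walk:
  merge_totals([-3, 9, -2, 5, -4], -3) -> -3  [called from resolve_slot, line 9]
Log origins:
  1: logged in main at line 38
  2: logged in grade_run at line 24
  3: logged in resolve_slot at line 8
  4: logged in merge_totals at line 2
  5: logged in resolve_slot at line 10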